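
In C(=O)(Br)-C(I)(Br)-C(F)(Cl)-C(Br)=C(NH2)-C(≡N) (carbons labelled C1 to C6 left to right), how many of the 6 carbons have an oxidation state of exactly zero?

0

Tallying each carbon's bonds:
C1: 1C, 2O, 1Br → 0 + 2 + 1 = +3
C2: 2C, 1Br, 1I → 0 + 1 + 1 = +2
C3: 2C, 1F, 1Cl → 0 + 1 + 1 = +2
C4: 3C, 1Br → 0 + 1 = +1
C5: 3C, 1N → 0 + 1 = +1
C6: 1C, 3N → 0 + 3 = +3
0 carbons meet the condition.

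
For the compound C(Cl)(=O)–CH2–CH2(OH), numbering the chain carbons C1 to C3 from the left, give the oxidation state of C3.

-1

C3 has one bond to C (0), one bond to O (+1), one bond to H (-1), one bond to H (-1).
Oxidation state = 0 + 1 − 1 − 1 = -1.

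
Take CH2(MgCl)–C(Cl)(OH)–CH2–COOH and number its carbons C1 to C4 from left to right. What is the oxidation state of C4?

Count +1 for every bond to an atom more electronegative than carbon and −1 for every bond to one less electronegative; C–C bonds are 0.
C4 has one bond to C (0), a double bond to O (2×+1 = +2), one bond to O (+1).
Oxidation state = 0 + 2 + 1 = +3.

+3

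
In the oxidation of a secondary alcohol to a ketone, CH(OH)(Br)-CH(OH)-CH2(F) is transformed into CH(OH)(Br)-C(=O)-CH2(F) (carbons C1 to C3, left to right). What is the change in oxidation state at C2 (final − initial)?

Before: C2 has 2 bonds to C, 1 bond to H, 1 bond to O → oxidation state 0.
After: C2 has 2 bonds to C, 2 bonds to O → oxidation state +2.
Δ = +2 − (0) = +2, so this is an oxidation at C2.

+2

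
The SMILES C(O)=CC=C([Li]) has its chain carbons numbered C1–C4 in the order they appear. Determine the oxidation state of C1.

Count +1 for every bond to an atom more electronegative than carbon and −1 for every bond to one less electronegative; C–C bonds are 0.
C1 has a double bond to C (2×0 = 0), one bond to O (+1), one bond to H (-1).
Oxidation state = 0 + 1 − 1 = 0.

0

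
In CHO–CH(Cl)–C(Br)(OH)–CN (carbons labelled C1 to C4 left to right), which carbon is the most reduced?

C2

Count +1 for every bond to an atom more electronegative than carbon and −1 for every bond to one less electronegative; C–C bonds are 0. Tallying each carbon:
C1: 1C, 1H, 2O → 0 − 1 + 2 = +1
C2: 2C, 1H, 1Cl → 0 − 1 + 1 = 0
C3: 2C, 1O, 1Br → 0 + 1 + 1 = +2
C4: 1C, 3N → 0 + 3 = +3
The most reduced carbon is C2 at 0.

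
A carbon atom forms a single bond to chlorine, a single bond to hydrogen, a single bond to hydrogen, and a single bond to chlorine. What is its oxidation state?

The carbon has one bond to Cl (+1), one bond to H (-1), one bond to H (-1), one bond to Cl (+1).
Oxidation state = +1 − 1 − 1 + 1 = 0.

0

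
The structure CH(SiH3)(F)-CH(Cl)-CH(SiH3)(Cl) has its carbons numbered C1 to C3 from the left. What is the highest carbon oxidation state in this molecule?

0

Each bond to a more electronegative atom (O, N, halogen) counts +1, each bond to a less electronegative atom (H, metal, B, Si) counts −1, and each C–C bond counts 0. Tallying each carbon:
C1: 1C, 1H, 1F, 1Si → 0 − 1 + 1 − 1 = -1
C2: 2C, 1H, 1Cl → 0 − 1 + 1 = 0
C3: 1C, 1H, 1Cl, 1Si → 0 − 1 + 1 − 1 = -1
The highest value is 0.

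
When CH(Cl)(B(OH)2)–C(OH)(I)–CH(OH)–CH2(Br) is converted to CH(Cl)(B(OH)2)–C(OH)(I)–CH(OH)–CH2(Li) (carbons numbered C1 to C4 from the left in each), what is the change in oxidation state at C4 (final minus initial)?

-2

Before: C4 has 1 bond to C, 2 bonds to H, 1 bond to Br → oxidation state -1.
After: C4 has 1 bond to C, 2 bonds to H, 1 bond to Li → oxidation state -3.
Δ = -3 − (-1) = -2, so this is a reduction at C4.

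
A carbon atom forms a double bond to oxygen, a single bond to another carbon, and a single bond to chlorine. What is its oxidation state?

+3

The carbon has one bond to C (0), one bond to Cl (+1), a double bond to O (2×+1 = +2).
Oxidation state = 0 + 1 + 2 = +3.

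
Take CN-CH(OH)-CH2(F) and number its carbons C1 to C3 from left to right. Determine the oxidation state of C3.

C3 has one bond to C (0), one bond to F (+1), one bond to H (-1), one bond to H (-1).
Oxidation state = 0 + 1 − 1 − 1 = -1.

-1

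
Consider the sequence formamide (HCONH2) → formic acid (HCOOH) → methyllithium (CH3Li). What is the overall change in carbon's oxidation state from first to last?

Carbon oxidation states along the series — formamide: +2, formic acid: +2, methyllithium: -4.
Net change = -4 − (+2) = -6.

-6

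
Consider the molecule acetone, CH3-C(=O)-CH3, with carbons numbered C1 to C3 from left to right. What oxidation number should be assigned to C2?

+2

C2 has a double bond to O (2×+1 = +2), one bond to C (0), one bond to C (0).
Oxidation state = +2 + 0 + 0 = +2.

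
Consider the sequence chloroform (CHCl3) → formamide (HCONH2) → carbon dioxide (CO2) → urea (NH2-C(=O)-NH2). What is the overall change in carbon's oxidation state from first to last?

Carbon oxidation states along the series — chloroform: +2, formamide: +2, carbon dioxide: +4, urea: +4.
Net change = +4 − (+2) = +2.

+2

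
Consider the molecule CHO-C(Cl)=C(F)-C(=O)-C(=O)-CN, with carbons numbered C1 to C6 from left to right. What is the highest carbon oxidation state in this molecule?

+3

Tallying each carbon's bonds:
C1: 1C, 1H, 2O → 0 − 1 + 2 = +1
C2: 3C, 1Cl → 0 + 1 = +1
C3: 3C, 1F → 0 + 1 = +1
C4: 2C, 2O → 0 + 2 = +2
C5: 2C, 2O → 0 + 2 = +2
C6: 1C, 3N → 0 + 3 = +3
The highest value is +3.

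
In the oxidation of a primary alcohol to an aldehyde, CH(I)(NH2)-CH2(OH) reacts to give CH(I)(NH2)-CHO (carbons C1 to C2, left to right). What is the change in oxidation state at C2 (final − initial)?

Before: C2 has 1 bond to C, 2 bonds to H, 1 bond to O → oxidation state -1.
After: C2 has 1 bond to C, 1 bond to H, 2 bonds to O → oxidation state +1.
Δ = +1 − (-1) = +2, so this is an oxidation at C2.

+2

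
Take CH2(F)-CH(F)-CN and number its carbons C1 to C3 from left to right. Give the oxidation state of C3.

Assign +1 per bond to O/N/halogen, −1 per bond to H or an electropositive element, and 0 per bond to carbon.
C3 has one bond to C (0), a triple bond to N (3×+1 = +3).
Oxidation state = 0 + 3 = +3.

+3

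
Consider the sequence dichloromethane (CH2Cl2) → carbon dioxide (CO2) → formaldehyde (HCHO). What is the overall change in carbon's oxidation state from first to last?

0

Carbon oxidation states along the series — dichloromethane: 0, carbon dioxide: +4, formaldehyde: 0.
Net change = 0 − (0) = 0.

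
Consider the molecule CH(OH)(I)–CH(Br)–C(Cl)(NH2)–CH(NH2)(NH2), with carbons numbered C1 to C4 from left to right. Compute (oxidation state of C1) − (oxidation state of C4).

C1: 1C, 1H, 1O, 1I → 0 − 1 + 1 + 1 = +1
C4: 1C, 1H, 2N → 0 − 1 + 2 = +1
Difference: +1 − (+1) = 0.

0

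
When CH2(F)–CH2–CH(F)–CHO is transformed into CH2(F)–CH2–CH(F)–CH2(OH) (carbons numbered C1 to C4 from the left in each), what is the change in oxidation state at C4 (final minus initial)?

Before: C4 has 1 bond to C, 1 bond to H, 2 bonds to O → oxidation state +1.
After: C4 has 1 bond to C, 2 bonds to H, 1 bond to O → oxidation state -1.
Δ = -1 − (+1) = -2, so this is a reduction at C4.

-2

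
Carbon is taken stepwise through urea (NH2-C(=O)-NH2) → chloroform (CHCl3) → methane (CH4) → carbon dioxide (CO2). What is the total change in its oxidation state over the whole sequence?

Carbon oxidation states along the series — urea: +4, chloroform: +2, methane: -4, carbon dioxide: +4.
Net change = +4 − (+4) = 0.

0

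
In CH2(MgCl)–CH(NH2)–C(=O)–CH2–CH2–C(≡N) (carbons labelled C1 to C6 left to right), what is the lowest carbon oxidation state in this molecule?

Bonds to more-electronegative neighbours contribute +1 each, bonds to H or metals contribute −1 each, and C–C bonds contribute 0. Tallying each carbon:
C1: 1C, 2H, 1Mg → 0 − 2 − 1 = -3
C2: 2C, 1H, 1N → 0 − 1 + 1 = 0
C3: 2C, 2O → 0 + 2 = +2
C4: 2C, 2H → 0 − 2 = -2
C5: 2C, 2H → 0 − 2 = -2
C6: 1C, 3N → 0 + 3 = +3
The lowest value is -3.

-3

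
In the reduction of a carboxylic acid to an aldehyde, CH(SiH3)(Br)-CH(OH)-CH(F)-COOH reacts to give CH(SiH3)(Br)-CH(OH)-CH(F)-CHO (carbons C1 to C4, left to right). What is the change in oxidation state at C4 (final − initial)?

-2

Before: C4 has 1 bond to C, 3 bonds to O → oxidation state +3.
After: C4 has 1 bond to C, 1 bond to H, 2 bonds to O → oxidation state +1.
Δ = +1 − (+3) = -2, so this is a reduction at C4.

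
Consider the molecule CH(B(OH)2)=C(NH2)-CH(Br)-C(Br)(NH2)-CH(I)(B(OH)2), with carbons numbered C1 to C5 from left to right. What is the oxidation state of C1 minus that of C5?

-1

C1: 2C, 1H, 1B → 0 − 1 − 1 = -2
C5: 1C, 1H, 1I, 1B → 0 − 1 + 1 − 1 = -1
Difference: -2 − (-1) = -1.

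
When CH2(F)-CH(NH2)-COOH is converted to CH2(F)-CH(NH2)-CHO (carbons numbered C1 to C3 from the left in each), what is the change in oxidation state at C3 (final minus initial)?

Before: C3 has 1 bond to C, 3 bonds to O → oxidation state +3.
After: C3 has 1 bond to C, 1 bond to H, 2 bonds to O → oxidation state +1.
Δ = +1 − (+3) = -2, so this is a reduction at C3.

-2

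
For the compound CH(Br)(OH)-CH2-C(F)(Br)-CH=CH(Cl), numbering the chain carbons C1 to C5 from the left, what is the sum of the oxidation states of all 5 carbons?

0

Bonds to more-electronegative neighbours contribute +1 each, bonds to H or metals contribute −1 each, and C–C bonds contribute 0. Tallying each carbon:
C1: 1C, 1H, 1O, 1Br → 0 − 1 + 1 + 1 = +1
C2: 2C, 2H → 0 − 2 = -2
C3: 2C, 1F, 1Br → 0 + 1 + 1 = +2
C4: 3C, 1H → 0 − 1 = -1
C5: 2C, 1H, 1Cl → 0 − 1 + 1 = 0
Sum = +1 − 2 + 2 − 1 + 0 = 0.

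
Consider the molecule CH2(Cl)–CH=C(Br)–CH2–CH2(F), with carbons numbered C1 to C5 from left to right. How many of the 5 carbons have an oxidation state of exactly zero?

Each bond to a more electronegative atom (O, N, halogen) counts +1, each bond to a less electronegative atom (H, metal, B, Si) counts −1, and each C–C bond counts 0. Tallying each carbon:
C1: 1C, 2H, 1Cl → 0 − 2 + 1 = -1
C2: 3C, 1H → 0 − 1 = -1
C3: 3C, 1Br → 0 + 1 = +1
C4: 2C, 2H → 0 − 2 = -2
C5: 1C, 2H, 1F → 0 − 2 + 1 = -1
0 carbons meet the condition.

0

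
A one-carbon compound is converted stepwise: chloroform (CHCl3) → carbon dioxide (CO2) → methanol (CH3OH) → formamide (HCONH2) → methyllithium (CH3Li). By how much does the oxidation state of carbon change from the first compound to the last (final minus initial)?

Carbon oxidation states along the series — chloroform: +2, carbon dioxide: +4, methanol: -2, formamide: +2, methyllithium: -4.
Net change = -4 − (+2) = -6.

-6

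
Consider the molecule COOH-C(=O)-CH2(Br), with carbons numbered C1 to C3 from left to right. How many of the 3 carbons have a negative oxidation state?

1

Tallying each carbon's bonds:
C1: 1C, 3O → 0 + 3 = +3
C2: 2C, 2O → 0 + 2 = +2
C3: 1C, 2H, 1Br → 0 − 2 + 1 = -1
1 carbon (C3) meets the condition.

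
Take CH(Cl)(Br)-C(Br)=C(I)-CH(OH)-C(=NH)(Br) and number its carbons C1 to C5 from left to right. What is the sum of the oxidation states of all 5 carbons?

Each bond to a more electronegative atom (O, N, halogen) counts +1, each bond to a less electronegative atom (H, metal, B, Si) counts −1, and each C–C bond counts 0. Tallying each carbon:
C1: 1C, 1H, 1Cl, 1Br → 0 − 1 + 1 + 1 = +1
C2: 3C, 1Br → 0 + 1 = +1
C3: 3C, 1I → 0 + 1 = +1
C4: 2C, 1H, 1O → 0 − 1 + 1 = 0
C5: 1C, 2N, 1Br → 0 + 2 + 1 = +3
Sum = +1 + 1 + 1 + 0 + 3 = +6.

+6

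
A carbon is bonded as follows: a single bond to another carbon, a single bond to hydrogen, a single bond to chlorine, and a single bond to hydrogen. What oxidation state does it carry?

Assign +1 per bond to O/N/halogen, −1 per bond to H or an electropositive element, and 0 per bond to carbon.
The carbon has one bond to C (0), one bond to H (-1), one bond to H (-1), one bond to Cl (+1).
Oxidation state = 0 − 1 − 1 + 1 = -1.

-1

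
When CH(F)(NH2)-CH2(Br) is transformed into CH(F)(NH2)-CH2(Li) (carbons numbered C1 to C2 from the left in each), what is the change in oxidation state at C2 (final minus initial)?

-2

Before: C2 has 1 bond to C, 2 bonds to H, 1 bond to Br → oxidation state -1.
After: C2 has 1 bond to C, 2 bonds to H, 1 bond to Li → oxidation state -3.
Δ = -3 − (-1) = -2, so this is a reduction at C2.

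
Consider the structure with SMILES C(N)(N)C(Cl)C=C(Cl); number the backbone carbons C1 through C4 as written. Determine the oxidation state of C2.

Bonds to more-electronegative neighbours contribute +1 each, bonds to H or metals contribute −1 each, and C–C bonds contribute 0.
C2 has one bond to C (0), one bond to C (0), one bond to H (-1), one bond to Cl (+1).
Oxidation state = 0 + 0 − 1 + 1 = 0.

0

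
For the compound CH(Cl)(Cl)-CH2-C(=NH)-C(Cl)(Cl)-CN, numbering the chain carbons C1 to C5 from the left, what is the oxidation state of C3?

C3 has one bond to C (0), one bond to C (0), a double bond to N (2×+1 = +2).
Oxidation state = 0 + 0 + 2 = +2.

+2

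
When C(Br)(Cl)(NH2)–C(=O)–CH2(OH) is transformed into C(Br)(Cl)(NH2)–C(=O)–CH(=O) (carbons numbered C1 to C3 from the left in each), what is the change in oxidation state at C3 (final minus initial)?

+2

Before: C3 has 1 bond to C, 2 bonds to H, 1 bond to O → oxidation state -1.
After: C3 has 1 bond to C, 1 bond to H, 2 bonds to O → oxidation state +1.
Δ = +1 − (-1) = +2, so this is an oxidation at C3.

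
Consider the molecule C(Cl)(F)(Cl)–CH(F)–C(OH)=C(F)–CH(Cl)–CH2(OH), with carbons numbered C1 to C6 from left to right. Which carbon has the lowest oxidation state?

Assign +1 per bond to O/N/halogen, −1 per bond to H or an electropositive element, and 0 per bond to carbon. Tallying each carbon:
C1: 1C, 1F, 2Cl → 0 + 1 + 2 = +3
C2: 2C, 1H, 1F → 0 − 1 + 1 = 0
C3: 3C, 1O → 0 + 1 = +1
C4: 3C, 1F → 0 + 1 = +1
C5: 2C, 1H, 1Cl → 0 − 1 + 1 = 0
C6: 1C, 2H, 1O → 0 − 2 + 1 = -1
The most reduced carbon is C6 at -1.

C6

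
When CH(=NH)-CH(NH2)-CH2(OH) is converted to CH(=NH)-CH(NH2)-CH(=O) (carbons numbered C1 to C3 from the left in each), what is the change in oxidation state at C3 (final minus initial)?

Before: C3 has 1 bond to C, 2 bonds to H, 1 bond to O → oxidation state -1.
After: C3 has 1 bond to C, 1 bond to H, 2 bonds to O → oxidation state +1.
Δ = +1 − (-1) = +2, so this is an oxidation at C3.

+2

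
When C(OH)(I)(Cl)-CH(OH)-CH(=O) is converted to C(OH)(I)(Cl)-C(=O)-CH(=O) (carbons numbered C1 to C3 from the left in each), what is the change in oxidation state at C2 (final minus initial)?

Before: C2 has 2 bonds to C, 1 bond to H, 1 bond to O → oxidation state 0.
After: C2 has 2 bonds to C, 2 bonds to O → oxidation state +2.
Δ = +2 − (0) = +2, so this is an oxidation at C2.

+2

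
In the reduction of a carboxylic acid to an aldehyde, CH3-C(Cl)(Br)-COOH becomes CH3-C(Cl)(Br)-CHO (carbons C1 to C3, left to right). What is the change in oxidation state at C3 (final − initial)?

-2

Before: C3 has 1 bond to C, 3 bonds to O → oxidation state +3.
After: C3 has 1 bond to C, 1 bond to H, 2 bonds to O → oxidation state +1.
Δ = +1 − (+3) = -2, so this is a reduction at C3.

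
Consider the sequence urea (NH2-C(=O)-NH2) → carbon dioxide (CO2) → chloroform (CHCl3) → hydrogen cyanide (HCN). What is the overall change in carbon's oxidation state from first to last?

Carbon oxidation states along the series — urea: +4, carbon dioxide: +4, chloroform: +2, hydrogen cyanide: +2.
Net change = +2 − (+4) = -2.

-2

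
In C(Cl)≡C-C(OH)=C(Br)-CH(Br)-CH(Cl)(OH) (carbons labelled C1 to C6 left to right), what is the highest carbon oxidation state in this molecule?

Bonds to more-electronegative neighbours contribute +1 each, bonds to H or metals contribute −1 each, and C–C bonds contribute 0. Tallying each carbon:
C1: 3C, 1Cl → 0 + 1 = +1
C2: 4C → 0 = 0
C3: 3C, 1O → 0 + 1 = +1
C4: 3C, 1Br → 0 + 1 = +1
C5: 2C, 1H, 1Br → 0 − 1 + 1 = 0
C6: 1C, 1H, 1O, 1Cl → 0 − 1 + 1 + 1 = +1
The highest value is +1.

+1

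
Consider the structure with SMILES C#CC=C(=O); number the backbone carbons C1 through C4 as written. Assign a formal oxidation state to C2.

0

Each bond to a more electronegative atom (O, N, halogen) counts +1, each bond to a less electronegative atom (H, metal, B, Si) counts −1, and each C–C bond counts 0.
C2 has a triple bond to C (3×0 = 0), one bond to C (0).
Oxidation state = 0 + 0 = 0.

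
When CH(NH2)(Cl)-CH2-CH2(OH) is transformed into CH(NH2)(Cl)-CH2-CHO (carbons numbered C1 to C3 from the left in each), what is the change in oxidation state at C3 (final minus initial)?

Before: C3 has 1 bond to C, 2 bonds to H, 1 bond to O → oxidation state -1.
After: C3 has 1 bond to C, 1 bond to H, 2 bonds to O → oxidation state +1.
Δ = +1 − (-1) = +2, so this is an oxidation at C3.

+2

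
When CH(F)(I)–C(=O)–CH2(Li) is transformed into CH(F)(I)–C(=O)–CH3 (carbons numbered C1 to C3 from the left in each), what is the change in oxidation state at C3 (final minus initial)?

Before: C3 has 1 bond to C, 2 bonds to H, 1 bond to Li → oxidation state -3.
After: C3 has 1 bond to C, 3 bonds to H → oxidation state -3.
Δ = -3 − (-3) = 0, so no net redox change at C3.

0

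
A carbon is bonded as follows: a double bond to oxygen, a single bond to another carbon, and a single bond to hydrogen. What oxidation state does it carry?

Each bond to a more electronegative atom (O, N, halogen) counts +1, each bond to a less electronegative atom (H, metal, B, Si) counts −1, and each C–C bond counts 0.
The carbon has one bond to C (0), one bond to H (-1), a double bond to O (2×+1 = +2).
Oxidation state = 0 − 1 + 2 = +1.

+1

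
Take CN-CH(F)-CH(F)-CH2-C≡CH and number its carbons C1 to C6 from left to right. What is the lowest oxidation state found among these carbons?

Each bond to a more electronegative atom (O, N, halogen) counts +1, each bond to a less electronegative atom (H, metal, B, Si) counts −1, and each C–C bond counts 0. Tallying each carbon:
C1: 1C, 3N → 0 + 3 = +3
C2: 2C, 1H, 1F → 0 − 1 + 1 = 0
C3: 2C, 1H, 1F → 0 − 1 + 1 = 0
C4: 2C, 2H → 0 − 2 = -2
C5: 4C → 0 = 0
C6: 3C, 1H → 0 − 1 = -1
The lowest value is -2.

-2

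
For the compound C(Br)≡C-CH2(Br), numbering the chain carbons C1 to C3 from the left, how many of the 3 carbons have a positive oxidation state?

1

Count +1 for every bond to an atom more electronegative than carbon and −1 for every bond to one less electronegative; C–C bonds are 0. Tallying each carbon:
C1: 3C, 1Br → 0 + 1 = +1
C2: 4C → 0 = 0
C3: 1C, 2H, 1Br → 0 − 2 + 1 = -1
1 carbon (C1) meets the condition.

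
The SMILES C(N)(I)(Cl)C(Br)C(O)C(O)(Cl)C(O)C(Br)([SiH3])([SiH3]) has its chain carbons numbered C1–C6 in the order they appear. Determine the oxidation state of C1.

+3

C1 has one bond to C (0), one bond to N (+1), one bond to I (+1), one bond to Cl (+1).
Oxidation state = 0 + 1 + 1 + 1 = +3.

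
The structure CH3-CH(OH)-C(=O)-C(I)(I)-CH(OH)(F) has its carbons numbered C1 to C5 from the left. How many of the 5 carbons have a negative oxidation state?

1

Tallying each carbon's bonds:
C1: 1C, 3H → 0 − 3 = -3
C2: 2C, 1H, 1O → 0 − 1 + 1 = 0
C3: 2C, 2O → 0 + 2 = +2
C4: 2C, 2I → 0 + 2 = +2
C5: 1C, 1H, 1O, 1F → 0 − 1 + 1 + 1 = +1
1 carbon (C1) meets the condition.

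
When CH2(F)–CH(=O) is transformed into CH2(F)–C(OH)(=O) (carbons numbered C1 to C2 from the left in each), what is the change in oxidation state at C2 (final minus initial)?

Before: C2 has 1 bond to C, 1 bond to H, 2 bonds to O → oxidation state +1.
After: C2 has 1 bond to C, 3 bonds to O → oxidation state +3.
Δ = +3 − (+1) = +2, so this is an oxidation at C2.

+2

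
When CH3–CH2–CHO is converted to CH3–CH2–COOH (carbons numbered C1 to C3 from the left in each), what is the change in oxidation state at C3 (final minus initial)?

Before: C3 has 1 bond to C, 1 bond to H, 2 bonds to O → oxidation state +1.
After: C3 has 1 bond to C, 3 bonds to O → oxidation state +3.
Δ = +3 − (+1) = +2, so this is an oxidation at C3.

+2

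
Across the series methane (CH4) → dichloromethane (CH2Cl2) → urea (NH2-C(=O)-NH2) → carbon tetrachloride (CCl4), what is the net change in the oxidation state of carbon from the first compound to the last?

Carbon oxidation states along the series — methane: -4, dichloromethane: 0, urea: +4, carbon tetrachloride: +4.
Net change = +4 − (-4) = +8.

+8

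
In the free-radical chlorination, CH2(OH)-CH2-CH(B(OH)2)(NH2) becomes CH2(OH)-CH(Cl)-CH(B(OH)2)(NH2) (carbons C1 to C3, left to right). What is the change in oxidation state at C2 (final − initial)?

+2

Before: C2 has 2 bonds to C, 2 bonds to H → oxidation state -2.
After: C2 has 2 bonds to C, 1 bond to H, 1 bond to Cl → oxidation state 0.
Δ = 0 − (-2) = +2, so this is an oxidation at C2.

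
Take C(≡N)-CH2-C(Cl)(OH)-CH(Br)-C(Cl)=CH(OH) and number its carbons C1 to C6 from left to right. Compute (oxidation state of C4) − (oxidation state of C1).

C4: 2C, 1H, 1Br → 0 − 1 + 1 = 0
C1: 1C, 3N → 0 + 3 = +3
Difference: 0 − (+3) = -3.

-3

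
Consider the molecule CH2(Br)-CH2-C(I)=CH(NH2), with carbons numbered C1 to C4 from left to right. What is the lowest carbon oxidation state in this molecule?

Tallying each carbon's bonds:
C1: 1C, 2H, 1Br → 0 − 2 + 1 = -1
C2: 2C, 2H → 0 − 2 = -2
C3: 3C, 1I → 0 + 1 = +1
C4: 2C, 1H, 1N → 0 − 1 + 1 = 0
The lowest value is -2.

-2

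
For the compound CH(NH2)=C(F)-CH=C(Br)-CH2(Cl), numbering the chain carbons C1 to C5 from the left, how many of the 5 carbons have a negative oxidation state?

Assign +1 per bond to O/N/halogen, −1 per bond to H or an electropositive element, and 0 per bond to carbon. Tallying each carbon:
C1: 2C, 1H, 1N → 0 − 1 + 1 = 0
C2: 3C, 1F → 0 + 1 = +1
C3: 3C, 1H → 0 − 1 = -1
C4: 3C, 1Br → 0 + 1 = +1
C5: 1C, 2H, 1Cl → 0 − 2 + 1 = -1
2 carbons (C3, C5) meet the condition.

2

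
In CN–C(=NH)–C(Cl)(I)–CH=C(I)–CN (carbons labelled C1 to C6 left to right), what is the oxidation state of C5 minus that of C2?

-1

C5: 3C, 1I → 0 + 1 = +1
C2: 2C, 2N → 0 + 2 = +2
Difference: +1 − (+2) = -1.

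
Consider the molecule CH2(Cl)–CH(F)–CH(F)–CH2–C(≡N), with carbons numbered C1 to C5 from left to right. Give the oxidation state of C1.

Bonds to more-electronegative neighbours contribute +1 each, bonds to H or metals contribute −1 each, and C–C bonds contribute 0.
C1 has one bond to C (0), one bond to H (-1), one bond to H (-1), one bond to Cl (+1).
Oxidation state = 0 − 1 − 1 + 1 = -1.

-1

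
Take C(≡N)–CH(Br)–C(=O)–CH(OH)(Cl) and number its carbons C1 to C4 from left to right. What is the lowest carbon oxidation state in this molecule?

0

Tallying each carbon's bonds:
C1: 1C, 3N → 0 + 3 = +3
C2: 2C, 1H, 1Br → 0 − 1 + 1 = 0
C3: 2C, 2O → 0 + 2 = +2
C4: 1C, 1H, 1O, 1Cl → 0 − 1 + 1 + 1 = +1
The lowest value is 0.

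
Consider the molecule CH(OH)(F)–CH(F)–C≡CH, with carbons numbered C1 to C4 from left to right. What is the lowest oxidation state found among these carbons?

Each bond to a more electronegative atom (O, N, halogen) counts +1, each bond to a less electronegative atom (H, metal, B, Si) counts −1, and each C–C bond counts 0. Tallying each carbon:
C1: 1C, 1H, 1O, 1F → 0 − 1 + 1 + 1 = +1
C2: 2C, 1H, 1F → 0 − 1 + 1 = 0
C3: 4C → 0 = 0
C4: 3C, 1H → 0 − 1 = -1
The lowest value is -1.

-1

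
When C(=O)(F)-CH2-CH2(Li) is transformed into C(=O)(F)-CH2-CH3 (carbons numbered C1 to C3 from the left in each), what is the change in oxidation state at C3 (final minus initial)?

0

Before: C3 has 1 bond to C, 2 bonds to H, 1 bond to Li → oxidation state -3.
After: C3 has 1 bond to C, 3 bonds to H → oxidation state -3.
Δ = -3 − (-3) = 0, so no net redox change at C3.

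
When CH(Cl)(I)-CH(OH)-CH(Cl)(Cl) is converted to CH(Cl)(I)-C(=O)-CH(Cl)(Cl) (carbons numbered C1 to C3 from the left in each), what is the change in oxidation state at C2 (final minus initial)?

Before: C2 has 2 bonds to C, 1 bond to H, 1 bond to O → oxidation state 0.
After: C2 has 2 bonds to C, 2 bonds to O → oxidation state +2.
Δ = +2 − (0) = +2, so this is an oxidation at C2.

+2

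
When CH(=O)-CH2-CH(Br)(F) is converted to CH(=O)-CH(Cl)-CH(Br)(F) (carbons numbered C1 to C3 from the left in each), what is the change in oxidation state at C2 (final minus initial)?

+2

Before: C2 has 2 bonds to C, 2 bonds to H → oxidation state -2.
After: C2 has 2 bonds to C, 1 bond to H, 1 bond to Cl → oxidation state 0.
Δ = 0 − (-2) = +2, so this is an oxidation at C2.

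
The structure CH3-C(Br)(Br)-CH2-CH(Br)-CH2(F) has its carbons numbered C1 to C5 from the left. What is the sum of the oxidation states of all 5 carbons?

-4

Assign +1 per bond to O/N/halogen, −1 per bond to H or an electropositive element, and 0 per bond to carbon. Tallying each carbon:
C1: 1C, 3H → 0 − 3 = -3
C2: 2C, 2Br → 0 + 2 = +2
C3: 2C, 2H → 0 − 2 = -2
C4: 2C, 1H, 1Br → 0 − 1 + 1 = 0
C5: 1C, 2H, 1F → 0 − 2 + 1 = -1
Sum = -3 + 2 − 2 + 0 − 1 = -4.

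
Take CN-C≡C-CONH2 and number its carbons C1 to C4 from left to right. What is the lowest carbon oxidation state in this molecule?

0

Tallying each carbon's bonds:
C1: 1C, 3N → 0 + 3 = +3
C2: 4C → 0 = 0
C3: 4C → 0 = 0
C4: 1C, 2O, 1N → 0 + 2 + 1 = +3
The lowest value is 0.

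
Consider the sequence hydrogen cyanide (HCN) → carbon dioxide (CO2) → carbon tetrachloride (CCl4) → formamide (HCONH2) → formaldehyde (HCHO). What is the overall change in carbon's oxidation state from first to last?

Carbon oxidation states along the series — hydrogen cyanide: +2, carbon dioxide: +4, carbon tetrachloride: +4, formamide: +2, formaldehyde: 0.
Net change = 0 − (+2) = -2.

-2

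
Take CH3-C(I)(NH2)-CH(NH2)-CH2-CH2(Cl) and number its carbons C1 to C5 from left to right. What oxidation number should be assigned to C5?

C5 has one bond to C (0), one bond to H (-1), one bond to Cl (+1), one bond to H (-1).
Oxidation state = 0 − 1 + 1 − 1 = -1.

-1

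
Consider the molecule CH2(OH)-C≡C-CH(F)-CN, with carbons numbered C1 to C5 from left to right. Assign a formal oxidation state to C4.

C4 has one bond to C (0), one bond to C (0), one bond to F (+1), one bond to H (-1).
Oxidation state = 0 + 0 + 1 − 1 = 0.

0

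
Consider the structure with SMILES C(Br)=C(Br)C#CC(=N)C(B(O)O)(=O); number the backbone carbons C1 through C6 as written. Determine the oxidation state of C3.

0

Bonds to more-electronegative neighbours contribute +1 each, bonds to H or metals contribute −1 each, and C–C bonds contribute 0.
C3 has one bond to C (0), a triple bond to C (3×0 = 0).
Oxidation state = 0 + 0 = 0.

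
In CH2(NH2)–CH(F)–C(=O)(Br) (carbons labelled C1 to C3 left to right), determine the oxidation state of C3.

Bonds to more-electronegative neighbours contribute +1 each, bonds to H or metals contribute −1 each, and C–C bonds contribute 0.
C3 has one bond to C (0), a double bond to O (2×+1 = +2), one bond to Br (+1).
Oxidation state = 0 + 2 + 1 = +3.

+3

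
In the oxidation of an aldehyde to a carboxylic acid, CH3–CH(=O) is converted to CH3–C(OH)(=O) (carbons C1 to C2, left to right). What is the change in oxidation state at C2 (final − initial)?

+2

Before: C2 has 1 bond to C, 1 bond to H, 2 bonds to O → oxidation state +1.
After: C2 has 1 bond to C, 3 bonds to O → oxidation state +3.
Δ = +3 − (+1) = +2, so this is an oxidation at C2.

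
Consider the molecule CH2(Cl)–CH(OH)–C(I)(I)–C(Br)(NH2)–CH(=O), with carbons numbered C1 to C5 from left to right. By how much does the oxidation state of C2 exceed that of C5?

C2: 2C, 1H, 1O → 0 − 1 + 1 = 0
C5: 1C, 1H, 2O → 0 − 1 + 2 = +1
Difference: 0 − (+1) = -1.

-1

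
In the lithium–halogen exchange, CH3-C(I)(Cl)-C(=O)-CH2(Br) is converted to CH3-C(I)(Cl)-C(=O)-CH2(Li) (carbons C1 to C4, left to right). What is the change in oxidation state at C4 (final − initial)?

Before: C4 has 1 bond to C, 2 bonds to H, 1 bond to Br → oxidation state -1.
After: C4 has 1 bond to C, 2 bonds to H, 1 bond to Li → oxidation state -3.
Δ = -3 − (-1) = -2, so this is a reduction at C4.

-2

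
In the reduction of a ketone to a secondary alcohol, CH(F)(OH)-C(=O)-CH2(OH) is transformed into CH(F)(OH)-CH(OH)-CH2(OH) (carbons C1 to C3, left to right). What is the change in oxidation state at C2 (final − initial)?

Before: C2 has 2 bonds to C, 2 bonds to O → oxidation state +2.
After: C2 has 2 bonds to C, 1 bond to H, 1 bond to O → oxidation state 0.
Δ = 0 − (+2) = -2, so this is a reduction at C2.

-2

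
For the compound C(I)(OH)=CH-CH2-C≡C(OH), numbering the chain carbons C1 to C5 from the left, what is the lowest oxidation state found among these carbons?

-2

Tallying each carbon's bonds:
C1: 2C, 1O, 1I → 0 + 1 + 1 = +2
C2: 3C, 1H → 0 − 1 = -1
C3: 2C, 2H → 0 − 2 = -2
C4: 4C → 0 = 0
C5: 3C, 1O → 0 + 1 = +1
The lowest value is -2.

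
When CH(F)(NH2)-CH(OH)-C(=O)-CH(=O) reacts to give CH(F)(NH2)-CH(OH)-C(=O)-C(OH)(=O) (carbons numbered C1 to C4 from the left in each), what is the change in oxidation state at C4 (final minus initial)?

+2

Before: C4 has 1 bond to C, 1 bond to H, 2 bonds to O → oxidation state +1.
After: C4 has 1 bond to C, 3 bonds to O → oxidation state +3.
Δ = +3 − (+1) = +2, so this is an oxidation at C4.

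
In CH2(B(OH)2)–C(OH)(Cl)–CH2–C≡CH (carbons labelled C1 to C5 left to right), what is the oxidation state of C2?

+2

C2 has one bond to C (0), one bond to C (0), one bond to O (+1), one bond to Cl (+1).
Oxidation state = 0 + 0 + 1 + 1 = +2.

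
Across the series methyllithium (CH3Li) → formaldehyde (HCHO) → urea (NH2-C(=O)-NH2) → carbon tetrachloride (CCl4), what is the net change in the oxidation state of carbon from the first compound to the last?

+8

Carbon oxidation states along the series — methyllithium: -4, formaldehyde: 0, urea: +4, carbon tetrachloride: +4.
Net change = +4 − (-4) = +8.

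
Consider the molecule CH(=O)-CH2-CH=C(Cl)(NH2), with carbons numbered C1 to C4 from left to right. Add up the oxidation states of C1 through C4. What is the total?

Tallying each carbon's bonds:
C1: 1C, 1H, 2O → 0 − 1 + 2 = +1
C2: 2C, 2H → 0 − 2 = -2
C3: 3C, 1H → 0 − 1 = -1
C4: 2C, 1N, 1Cl → 0 + 1 + 1 = +2
Sum = +1 − 2 − 1 + 2 = 0.

0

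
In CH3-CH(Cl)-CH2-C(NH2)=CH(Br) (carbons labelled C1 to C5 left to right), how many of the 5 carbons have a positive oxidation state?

Assign +1 per bond to O/N/halogen, −1 per bond to H or an electropositive element, and 0 per bond to carbon. Tallying each carbon:
C1: 1C, 3H → 0 − 3 = -3
C2: 2C, 1H, 1Cl → 0 − 1 + 1 = 0
C3: 2C, 2H → 0 − 2 = -2
C4: 3C, 1N → 0 + 1 = +1
C5: 2C, 1H, 1Br → 0 − 1 + 1 = 0
1 carbon (C4) meets the condition.

1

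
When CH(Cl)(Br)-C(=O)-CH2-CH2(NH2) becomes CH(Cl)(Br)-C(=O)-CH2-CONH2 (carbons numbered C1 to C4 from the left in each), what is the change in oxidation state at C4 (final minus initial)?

Before: C4 has 1 bond to C, 2 bonds to H, 1 bond to N → oxidation state -1.
After: C4 has 1 bond to C, 2 bonds to O, 1 bond to N → oxidation state +3.
Δ = +3 − (-1) = +4, so this is an oxidation at C4.

+4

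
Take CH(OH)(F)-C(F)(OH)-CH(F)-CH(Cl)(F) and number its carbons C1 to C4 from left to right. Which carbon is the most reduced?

C3

Each bond to a more electronegative atom (O, N, halogen) counts +1, each bond to a less electronegative atom (H, metal, B, Si) counts −1, and each C–C bond counts 0. Tallying each carbon:
C1: 1C, 1H, 1O, 1F → 0 − 1 + 1 + 1 = +1
C2: 2C, 1O, 1F → 0 + 1 + 1 = +2
C3: 2C, 1H, 1F → 0 − 1 + 1 = 0
C4: 1C, 1H, 1F, 1Cl → 0 − 1 + 1 + 1 = +1
The most reduced carbon is C3 at 0.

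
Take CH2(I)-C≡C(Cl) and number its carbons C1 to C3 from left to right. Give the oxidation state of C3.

Each bond to a more electronegative atom (O, N, halogen) counts +1, each bond to a less electronegative atom (H, metal, B, Si) counts −1, and each C–C bond counts 0.
C3 has a triple bond to C (3×0 = 0), one bond to Cl (+1).
Oxidation state = 0 + 1 = +1.

+1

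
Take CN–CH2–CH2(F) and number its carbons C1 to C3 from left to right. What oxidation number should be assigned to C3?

C3 has one bond to C (0), one bond to F (+1), one bond to H (-1), one bond to H (-1).
Oxidation state = 0 + 1 − 1 − 1 = -1.

-1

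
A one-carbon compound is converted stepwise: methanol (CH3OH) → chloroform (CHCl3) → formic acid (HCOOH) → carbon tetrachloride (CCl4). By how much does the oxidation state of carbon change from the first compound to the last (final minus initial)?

Carbon oxidation states along the series — methanol: -2, chloroform: +2, formic acid: +2, carbon tetrachloride: +4.
Net change = +4 − (-2) = +6.

+6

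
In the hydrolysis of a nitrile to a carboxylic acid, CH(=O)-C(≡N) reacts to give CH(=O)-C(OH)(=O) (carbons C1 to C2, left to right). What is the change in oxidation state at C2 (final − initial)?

0

Before: C2 has 1 bond to C, 3 bonds to N → oxidation state +3.
After: C2 has 1 bond to C, 3 bonds to O → oxidation state +3.
Δ = +3 − (+3) = 0, so no net redox change at C2.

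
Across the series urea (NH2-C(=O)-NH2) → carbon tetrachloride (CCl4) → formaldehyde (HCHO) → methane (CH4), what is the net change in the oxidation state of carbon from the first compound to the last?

Carbon oxidation states along the series — urea: +4, carbon tetrachloride: +4, formaldehyde: 0, methane: -4.
Net change = -4 − (+4) = -8.

-8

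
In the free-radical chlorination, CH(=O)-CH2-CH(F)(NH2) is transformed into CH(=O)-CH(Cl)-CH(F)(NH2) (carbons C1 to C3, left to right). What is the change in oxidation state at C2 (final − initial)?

Before: C2 has 2 bonds to C, 2 bonds to H → oxidation state -2.
After: C2 has 2 bonds to C, 1 bond to H, 1 bond to Cl → oxidation state 0.
Δ = 0 − (-2) = +2, so this is an oxidation at C2.

+2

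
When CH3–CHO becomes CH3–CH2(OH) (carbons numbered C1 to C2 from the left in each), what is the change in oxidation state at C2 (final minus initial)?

Before: C2 has 1 bond to C, 1 bond to H, 2 bonds to O → oxidation state +1.
After: C2 has 1 bond to C, 2 bonds to H, 1 bond to O → oxidation state -1.
Δ = -1 − (+1) = -2, so this is a reduction at C2.

-2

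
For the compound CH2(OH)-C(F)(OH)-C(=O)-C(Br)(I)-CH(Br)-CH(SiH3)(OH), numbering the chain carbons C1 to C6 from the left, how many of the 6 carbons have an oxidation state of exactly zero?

1

Bonds to more-electronegative neighbours contribute +1 each, bonds to H or metals contribute −1 each, and C–C bonds contribute 0. Tallying each carbon:
C1: 1C, 2H, 1O → 0 − 2 + 1 = -1
C2: 2C, 1O, 1F → 0 + 1 + 1 = +2
C3: 2C, 2O → 0 + 2 = +2
C4: 2C, 1Br, 1I → 0 + 1 + 1 = +2
C5: 2C, 1H, 1Br → 0 − 1 + 1 = 0
C6: 1C, 1H, 1O, 1Si → 0 − 1 + 1 − 1 = -1
1 carbon (C5) meets the condition.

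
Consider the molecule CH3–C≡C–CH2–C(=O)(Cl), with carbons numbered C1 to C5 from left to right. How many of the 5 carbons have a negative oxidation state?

2

Tallying each carbon's bonds:
C1: 1C, 3H → 0 − 3 = -3
C2: 4C → 0 = 0
C3: 4C → 0 = 0
C4: 2C, 2H → 0 − 2 = -2
C5: 1C, 2O, 1Cl → 0 + 2 + 1 = +3
2 carbons (C1, C4) meet the condition.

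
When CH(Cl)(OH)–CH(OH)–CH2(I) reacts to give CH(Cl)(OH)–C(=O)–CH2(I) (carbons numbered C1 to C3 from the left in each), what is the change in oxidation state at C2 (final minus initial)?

Before: C2 has 2 bonds to C, 1 bond to H, 1 bond to O → oxidation state 0.
After: C2 has 2 bonds to C, 2 bonds to O → oxidation state +2.
Δ = +2 − (0) = +2, so this is an oxidation at C2.

+2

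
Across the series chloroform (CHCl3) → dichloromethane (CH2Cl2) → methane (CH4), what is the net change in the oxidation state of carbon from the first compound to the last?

-6

Carbon oxidation states along the series — chloroform: +2, dichloromethane: 0, methane: -4.
Net change = -4 − (+2) = -6.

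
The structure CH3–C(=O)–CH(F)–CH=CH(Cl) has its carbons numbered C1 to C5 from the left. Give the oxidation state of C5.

0

Assign +1 per bond to O/N/halogen, −1 per bond to H or an electropositive element, and 0 per bond to carbon.
C5 has a double bond to C (2×0 = 0), one bond to Cl (+1), one bond to H (-1).
Oxidation state = 0 + 1 − 1 = 0.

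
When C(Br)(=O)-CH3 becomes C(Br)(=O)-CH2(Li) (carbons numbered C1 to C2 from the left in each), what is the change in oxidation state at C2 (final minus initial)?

0

Before: C2 has 1 bond to C, 3 bonds to H → oxidation state -3.
After: C2 has 1 bond to C, 2 bonds to H, 1 bond to Li → oxidation state -3.
Δ = -3 − (-3) = 0, so no net redox change at C2.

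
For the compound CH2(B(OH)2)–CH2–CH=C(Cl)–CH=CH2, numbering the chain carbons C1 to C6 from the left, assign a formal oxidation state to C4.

+1

Assign +1 per bond to O/N/halogen, −1 per bond to H or an electropositive element, and 0 per bond to carbon.
C4 has a double bond to C (2×0 = 0), one bond to C (0), one bond to Cl (+1).
Oxidation state = 0 + 0 + 1 = +1.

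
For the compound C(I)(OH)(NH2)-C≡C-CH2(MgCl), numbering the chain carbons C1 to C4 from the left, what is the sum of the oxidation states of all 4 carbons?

0

Tallying each carbon's bonds:
C1: 1C, 1O, 1N, 1I → 0 + 1 + 1 + 1 = +3
C2: 4C → 0 = 0
C3: 4C → 0 = 0
C4: 1C, 2H, 1Mg → 0 − 2 − 1 = -3
Sum = +3 + 0 + 0 − 3 = 0.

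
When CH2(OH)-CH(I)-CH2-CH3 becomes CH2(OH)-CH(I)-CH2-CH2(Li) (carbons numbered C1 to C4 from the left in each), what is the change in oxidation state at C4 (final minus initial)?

0

Before: C4 has 1 bond to C, 3 bonds to H → oxidation state -3.
After: C4 has 1 bond to C, 2 bonds to H, 1 bond to Li → oxidation state -3.
Δ = -3 − (-3) = 0, so no net redox change at C4.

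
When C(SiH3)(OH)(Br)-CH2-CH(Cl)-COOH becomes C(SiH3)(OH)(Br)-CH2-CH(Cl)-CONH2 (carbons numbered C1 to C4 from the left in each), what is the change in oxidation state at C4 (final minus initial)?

Before: C4 has 1 bond to C, 3 bonds to O → oxidation state +3.
After: C4 has 1 bond to C, 2 bonds to O, 1 bond to N → oxidation state +3.
Δ = +3 − (+3) = 0, so no net redox change at C4.

0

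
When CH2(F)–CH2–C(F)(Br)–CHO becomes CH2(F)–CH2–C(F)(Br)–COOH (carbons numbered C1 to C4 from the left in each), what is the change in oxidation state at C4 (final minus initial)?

Before: C4 has 1 bond to C, 1 bond to H, 2 bonds to O → oxidation state +1.
After: C4 has 1 bond to C, 3 bonds to O → oxidation state +3.
Δ = +3 − (+1) = +2, so this is an oxidation at C4.

+2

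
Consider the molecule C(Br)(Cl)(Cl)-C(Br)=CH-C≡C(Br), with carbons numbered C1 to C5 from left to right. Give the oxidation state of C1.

Count +1 for every bond to an atom more electronegative than carbon and −1 for every bond to one less electronegative; C–C bonds are 0.
C1 has one bond to C (0), one bond to Br (+1), one bond to Cl (+1), one bond to Cl (+1).
Oxidation state = 0 + 1 + 1 + 1 = +3.

+3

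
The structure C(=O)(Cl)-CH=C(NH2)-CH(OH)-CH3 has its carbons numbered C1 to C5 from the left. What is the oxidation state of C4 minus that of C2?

+1

C4: 2C, 1H, 1O → 0 − 1 + 1 = 0
C2: 3C, 1H → 0 − 1 = -1
Difference: 0 − (-1) = +1.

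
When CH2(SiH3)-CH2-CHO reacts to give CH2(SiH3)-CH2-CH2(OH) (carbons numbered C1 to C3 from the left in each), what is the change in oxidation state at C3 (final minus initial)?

-2

Before: C3 has 1 bond to C, 1 bond to H, 2 bonds to O → oxidation state +1.
After: C3 has 1 bond to C, 2 bonds to H, 1 bond to O → oxidation state -1.
Δ = -1 − (+1) = -2, so this is a reduction at C3.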